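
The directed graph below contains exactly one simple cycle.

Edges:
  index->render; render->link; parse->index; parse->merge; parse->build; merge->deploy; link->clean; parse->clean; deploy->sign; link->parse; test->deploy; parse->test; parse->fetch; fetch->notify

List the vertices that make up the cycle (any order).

DFS with gray/black marking from render:
render gray
  link gray
    clean gray
    clean black
    parse gray
      index gray
        index→render: render is gray → back edge
Back edge closes the cycle render → link → parse → index → render; its vertices are {link, index, parse, render}.

link, index, parse, render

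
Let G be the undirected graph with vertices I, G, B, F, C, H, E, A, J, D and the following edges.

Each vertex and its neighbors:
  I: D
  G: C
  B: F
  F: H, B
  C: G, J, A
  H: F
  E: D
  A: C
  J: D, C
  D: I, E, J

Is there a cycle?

No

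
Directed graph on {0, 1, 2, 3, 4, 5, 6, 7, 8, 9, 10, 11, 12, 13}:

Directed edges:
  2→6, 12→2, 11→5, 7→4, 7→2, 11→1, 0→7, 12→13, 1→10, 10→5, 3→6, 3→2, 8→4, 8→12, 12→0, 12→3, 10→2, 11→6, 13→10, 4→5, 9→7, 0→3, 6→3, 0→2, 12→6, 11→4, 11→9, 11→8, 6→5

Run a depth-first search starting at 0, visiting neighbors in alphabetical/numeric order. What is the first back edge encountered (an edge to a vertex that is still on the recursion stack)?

3->2

DFS from 0 (visiting neighbors in alphabetical/numeric order); mark gray on enter, black on exit:
0 gray
  2 gray
    6 gray
      3 gray
        3→2: 2 is gray → back edge
First back edge: 3 → 2.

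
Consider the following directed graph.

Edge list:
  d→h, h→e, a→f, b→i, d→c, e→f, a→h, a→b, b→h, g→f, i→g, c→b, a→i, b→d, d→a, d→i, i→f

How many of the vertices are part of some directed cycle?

4

A vertex is on a directed cycle iff it belongs to a strongly connected component of size ≥ 2 (or has a self-loop).
The vertices on cycles are {a, b, c, d} — 4 in total.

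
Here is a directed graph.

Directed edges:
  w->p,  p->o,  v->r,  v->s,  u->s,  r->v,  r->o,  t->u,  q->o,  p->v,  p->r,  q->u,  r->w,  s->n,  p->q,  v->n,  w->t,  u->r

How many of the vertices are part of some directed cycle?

7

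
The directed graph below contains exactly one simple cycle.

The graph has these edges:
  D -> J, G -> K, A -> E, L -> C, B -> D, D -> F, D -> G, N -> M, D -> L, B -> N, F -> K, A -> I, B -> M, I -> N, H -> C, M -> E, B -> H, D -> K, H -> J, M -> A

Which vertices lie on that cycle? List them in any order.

A, I, M, N

DFS with gray/black marking from M:
M gray
  E gray
  E black
  A gray
    A→E: E black — skip
    I gray
      N gray
        N→M: M is gray → back edge
Back edge closes the cycle M → A → I → N → M; its vertices are {A, I, M, N}.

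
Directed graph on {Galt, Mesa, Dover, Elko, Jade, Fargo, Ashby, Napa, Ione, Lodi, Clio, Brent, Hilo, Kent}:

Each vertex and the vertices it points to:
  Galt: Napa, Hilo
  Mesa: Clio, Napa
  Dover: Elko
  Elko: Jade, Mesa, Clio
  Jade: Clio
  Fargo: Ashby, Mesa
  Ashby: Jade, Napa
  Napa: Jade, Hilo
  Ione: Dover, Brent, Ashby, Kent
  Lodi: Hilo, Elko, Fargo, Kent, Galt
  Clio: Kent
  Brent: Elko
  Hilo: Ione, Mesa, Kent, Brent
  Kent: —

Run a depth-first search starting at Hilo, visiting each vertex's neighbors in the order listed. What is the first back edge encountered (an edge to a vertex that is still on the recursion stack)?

DFS from Hilo (visiting each vertex's neighbors in the order listed); mark gray on enter, black on exit:
Hilo gray
  Ione gray
    Dover gray
      Elko gray
        Jade gray
          Clio gray
            Kent gray
            Kent black
          Clio black
        Jade black
        Mesa gray
          Mesa→Clio: Clio black — skip
          Napa gray
            Napa→Jade: Jade black — skip
            Napa→Hilo: Hilo is gray → back edge
First back edge: Napa → Hilo.

Napa->Hilo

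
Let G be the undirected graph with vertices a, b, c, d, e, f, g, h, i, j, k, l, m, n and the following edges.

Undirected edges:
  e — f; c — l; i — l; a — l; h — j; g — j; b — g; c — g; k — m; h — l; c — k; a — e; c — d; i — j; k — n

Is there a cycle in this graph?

DFS, tracking each vertex's parent; an edge to a visited non-parent vertex closes a cycle.
Start from n:
visit n (parent –)
  visit k (parent n)
    visit m (parent k)
      m–k: parent, skip
    k–n: parent, skip
    visit c (parent k)
      visit d (parent c)
        d–c: parent, skip
      visit l (parent c)
        visit i (parent l)
          visit j (parent i)
            j–i: parent, skip
            visit g (parent j)
              g–c: c visited and ≠ parent → cycle
Cycle: c – l – i – j – g – c.

Yes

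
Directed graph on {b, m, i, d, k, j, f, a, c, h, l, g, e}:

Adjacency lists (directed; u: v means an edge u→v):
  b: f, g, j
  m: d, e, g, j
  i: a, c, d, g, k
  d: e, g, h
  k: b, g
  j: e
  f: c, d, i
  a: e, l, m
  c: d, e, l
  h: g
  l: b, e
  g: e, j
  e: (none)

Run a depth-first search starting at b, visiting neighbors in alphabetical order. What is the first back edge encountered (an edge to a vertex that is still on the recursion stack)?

l->b

DFS from b (visiting neighbors in alphabetical order); mark gray on enter, black on exit:
b gray
  f gray
    c gray
      d gray
        e gray
        e black
        g gray
          g→e: e black — skip
          j gray
            j→e: e black — skip
          j black
        g black
        h gray
          h→g: g black — skip
        h black
      d black
      c→e: e black — skip
      l gray
        l→b: b is gray → back edge
First back edge: l → b.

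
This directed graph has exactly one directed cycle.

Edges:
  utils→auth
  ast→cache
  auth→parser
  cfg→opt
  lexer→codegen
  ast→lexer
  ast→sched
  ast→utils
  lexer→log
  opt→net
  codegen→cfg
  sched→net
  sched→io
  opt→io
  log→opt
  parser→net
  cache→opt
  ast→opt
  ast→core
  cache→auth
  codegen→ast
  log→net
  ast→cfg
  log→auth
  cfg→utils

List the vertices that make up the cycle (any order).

ast, lexer, codegen

DFS with gray/black marking from lexer:
lexer gray
  log gray
    auth gray
      parser gray
        net gray
        net black
      parser black
    auth black
    log→net: net black — skip
    opt gray
      opt→net: net black — skip
      io gray
      io black
    opt black
  log black
  codegen gray
    ast gray
      core gray
      core black
      cache gray
        cache→auth: auth black — skip
        cache→opt: opt black — skip
      cache black
      cfg gray
        cfg→opt: opt black — skip
        utils gray
          utils→auth: auth black — skip
        utils black
      cfg black
      ast→lexer: lexer is gray → back edge
Back edge closes the cycle lexer → codegen → ast → lexer; its vertices are {ast, lexer, codegen}.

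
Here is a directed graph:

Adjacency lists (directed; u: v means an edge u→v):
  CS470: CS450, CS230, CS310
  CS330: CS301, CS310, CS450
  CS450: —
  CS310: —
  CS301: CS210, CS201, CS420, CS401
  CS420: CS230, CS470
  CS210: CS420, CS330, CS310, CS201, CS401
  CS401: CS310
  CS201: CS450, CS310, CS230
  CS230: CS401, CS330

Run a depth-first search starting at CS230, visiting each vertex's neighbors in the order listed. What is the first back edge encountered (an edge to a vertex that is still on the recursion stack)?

DFS from CS230 (visiting each vertex's neighbors in the order listed); mark gray on enter, black on exit:
CS230 gray
  CS401 gray
    CS310 gray
    CS310 black
  CS401 black
  CS330 gray
    CS301 gray
      CS210 gray
        CS420 gray
          CS420→CS230: CS230 is gray → back edge
First back edge: CS420 → CS230.

CS420→CS230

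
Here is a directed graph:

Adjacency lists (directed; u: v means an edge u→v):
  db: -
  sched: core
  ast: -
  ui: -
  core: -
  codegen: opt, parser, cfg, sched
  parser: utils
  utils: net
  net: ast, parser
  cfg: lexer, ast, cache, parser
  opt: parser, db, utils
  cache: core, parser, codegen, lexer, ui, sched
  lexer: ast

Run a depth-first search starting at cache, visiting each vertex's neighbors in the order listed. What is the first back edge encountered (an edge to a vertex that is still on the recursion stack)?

DFS from cache (visiting each vertex's neighbors in the order listed); mark gray on enter, black on exit:
cache gray
  core gray
  core black
  parser gray
    utils gray
      net gray
        ast gray
        ast black
        net→parser: parser is gray → back edge
First back edge: net → parser.

net->parser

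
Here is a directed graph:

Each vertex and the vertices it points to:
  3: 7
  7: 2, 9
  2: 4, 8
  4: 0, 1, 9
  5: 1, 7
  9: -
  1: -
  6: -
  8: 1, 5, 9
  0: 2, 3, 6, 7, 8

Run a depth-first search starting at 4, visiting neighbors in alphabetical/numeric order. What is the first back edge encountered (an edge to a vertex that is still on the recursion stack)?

DFS from 4 (visiting neighbors in alphabetical/numeric order); mark gray on enter, black on exit:
4 gray
  0 gray
    2 gray
      2→4: 4 is gray → back edge
First back edge: 2 → 4.

2→4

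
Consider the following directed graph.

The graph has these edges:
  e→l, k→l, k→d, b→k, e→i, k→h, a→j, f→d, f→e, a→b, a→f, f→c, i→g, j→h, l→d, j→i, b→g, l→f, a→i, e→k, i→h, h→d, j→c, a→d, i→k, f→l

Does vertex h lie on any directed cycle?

No

h lies on a cycle iff there is a path from h back to itself.
Exploring from h, it never reaches itself; equivalently, its strongly connected component is a singleton.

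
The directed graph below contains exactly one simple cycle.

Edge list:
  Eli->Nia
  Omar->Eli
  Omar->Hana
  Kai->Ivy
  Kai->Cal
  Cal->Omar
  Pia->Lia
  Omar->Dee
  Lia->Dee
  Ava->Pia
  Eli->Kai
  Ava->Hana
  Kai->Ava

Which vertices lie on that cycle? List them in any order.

Cal, Eli, Kai, Omar

DFS with gray/black marking from Eli:
Eli gray
  Nia gray
  Nia black
  Kai gray
    Ivy gray
    Ivy black
    Cal gray
      Omar gray
        Hana gray
        Hana black
        Omar→Eli: Eli is gray → back edge
Back edge closes the cycle Eli → Kai → Cal → Omar → Eli; its vertices are {Cal, Eli, Kai, Omar}.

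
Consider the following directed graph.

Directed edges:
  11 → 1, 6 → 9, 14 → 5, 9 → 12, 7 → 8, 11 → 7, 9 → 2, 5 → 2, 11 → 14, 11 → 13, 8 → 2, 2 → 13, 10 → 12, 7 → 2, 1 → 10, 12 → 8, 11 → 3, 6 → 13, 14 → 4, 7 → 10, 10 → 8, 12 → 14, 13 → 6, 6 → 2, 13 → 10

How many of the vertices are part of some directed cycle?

9

A vertex is on a directed cycle iff it belongs to a strongly connected component of size ≥ 2 (or has a self-loop).
The vertices on cycles are {2, 5, 6, 8, 9, 10, 12, 13, 14} — 9 in total.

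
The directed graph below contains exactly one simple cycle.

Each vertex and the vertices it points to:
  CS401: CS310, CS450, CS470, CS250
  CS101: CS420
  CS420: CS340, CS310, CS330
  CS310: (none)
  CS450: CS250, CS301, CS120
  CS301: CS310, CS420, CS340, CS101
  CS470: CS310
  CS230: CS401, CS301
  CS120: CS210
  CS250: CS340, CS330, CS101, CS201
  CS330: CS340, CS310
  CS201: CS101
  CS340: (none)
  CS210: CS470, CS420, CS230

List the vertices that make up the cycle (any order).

CS120, CS210, CS230, CS401, CS450

DFS with gray/black marking from CS230:
CS230 gray
  CS401 gray
    CS310 gray
    CS310 black
    CS450 gray
      CS250 gray
        CS340 gray
        CS340 black
        CS330 gray
          CS330→CS340: CS340 black — skip
          CS330→CS310: CS310 black — skip
        CS330 black
        CS101 gray
          CS420 gray
            CS420→CS340: CS340 black — skip
            CS420→CS310: CS310 black — skip
            CS420→CS330: CS330 black — skip
          CS420 black
        CS101 black
        CS201 gray
          CS201→CS101: CS101 black — skip
        CS201 black
      CS250 black
      CS301 gray
        CS301→CS310: CS310 black — skip
        CS301→CS420: CS420 black — skip
        CS301→CS340: CS340 black — skip
        CS301→CS101: CS101 black — skip
      CS301 black
      CS120 gray
        CS210 gray
          CS470 gray
            CS470→CS310: CS310 black — skip
          CS470 black
          CS210→CS420: CS420 black — skip
          CS210→CS230: CS230 is gray → back edge
Back edge closes the cycle CS230 → CS401 → CS450 → CS120 → CS210 → CS230; its vertices are {CS120, CS210, CS230, CS401, CS450}.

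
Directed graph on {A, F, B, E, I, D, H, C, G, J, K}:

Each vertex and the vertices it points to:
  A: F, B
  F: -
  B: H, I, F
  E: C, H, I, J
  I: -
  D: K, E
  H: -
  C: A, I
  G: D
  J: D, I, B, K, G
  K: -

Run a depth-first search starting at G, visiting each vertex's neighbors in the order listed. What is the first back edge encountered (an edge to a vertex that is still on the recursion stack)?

J->D

DFS from G (visiting each vertex's neighbors in the order listed); mark gray on enter, black on exit:
G gray
  D gray
    K gray
    K black
    E gray
      C gray
        A gray
          F gray
          F black
          B gray
            H gray
            H black
            I gray
            I black
            B→F: F black — skip
          B black
        A black
        C→I: I black — skip
      C black
      E→H: H black — skip
      E→I: I black — skip
      J gray
        J→D: D is gray → back edge
First back edge: J → D.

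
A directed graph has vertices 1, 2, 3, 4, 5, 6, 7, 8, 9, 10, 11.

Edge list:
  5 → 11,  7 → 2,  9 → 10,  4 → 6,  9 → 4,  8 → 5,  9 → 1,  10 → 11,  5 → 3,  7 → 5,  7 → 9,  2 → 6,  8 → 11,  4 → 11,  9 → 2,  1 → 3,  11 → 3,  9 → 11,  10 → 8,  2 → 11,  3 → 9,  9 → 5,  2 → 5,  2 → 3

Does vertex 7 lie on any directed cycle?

7 lies on a cycle iff there is a path from 7 back to itself.
Exploring from 7, it never reaches itself; equivalently, its strongly connected component is a singleton.

No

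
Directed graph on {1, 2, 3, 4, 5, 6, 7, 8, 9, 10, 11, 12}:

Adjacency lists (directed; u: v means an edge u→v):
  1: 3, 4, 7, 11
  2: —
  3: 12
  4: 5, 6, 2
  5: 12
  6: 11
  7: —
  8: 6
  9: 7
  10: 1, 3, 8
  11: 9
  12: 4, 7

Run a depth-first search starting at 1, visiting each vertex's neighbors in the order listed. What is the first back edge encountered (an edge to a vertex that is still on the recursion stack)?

5->12

DFS from 1 (visiting each vertex's neighbors in the order listed); mark gray on enter, black on exit:
1 gray
  3 gray
    12 gray
      4 gray
        5 gray
          5→12: 12 is gray → back edge
First back edge: 5 → 12.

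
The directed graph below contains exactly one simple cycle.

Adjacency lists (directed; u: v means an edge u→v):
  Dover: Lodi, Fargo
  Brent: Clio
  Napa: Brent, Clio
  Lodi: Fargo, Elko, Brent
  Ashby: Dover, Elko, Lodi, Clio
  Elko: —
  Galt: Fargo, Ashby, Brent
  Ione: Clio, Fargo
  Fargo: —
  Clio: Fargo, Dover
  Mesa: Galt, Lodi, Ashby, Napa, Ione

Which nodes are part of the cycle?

Clio, Lodi, Brent, Dover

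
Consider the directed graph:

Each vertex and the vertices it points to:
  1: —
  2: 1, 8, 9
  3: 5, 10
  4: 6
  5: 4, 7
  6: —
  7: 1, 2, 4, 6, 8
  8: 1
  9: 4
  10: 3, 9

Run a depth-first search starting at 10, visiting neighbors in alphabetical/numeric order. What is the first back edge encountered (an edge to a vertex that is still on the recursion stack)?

3→10

DFS from 10 (visiting neighbors in alphabetical/numeric order); mark gray on enter, black on exit:
10 gray
  3 gray
    5 gray
      4 gray
        6 gray
        6 black
      4 black
      7 gray
        1 gray
        1 black
        2 gray
          2→1: 1 black — skip
          8 gray
            8→1: 1 black — skip
          8 black
          9 gray
            9→4: 4 black — skip
          9 black
        2 black
        7→4: 4 black — skip
        7→6: 6 black — skip
        7→8: 8 black — skip
      7 black
    5 black
    3→10: 10 is gray → back edge
First back edge: 3 → 10.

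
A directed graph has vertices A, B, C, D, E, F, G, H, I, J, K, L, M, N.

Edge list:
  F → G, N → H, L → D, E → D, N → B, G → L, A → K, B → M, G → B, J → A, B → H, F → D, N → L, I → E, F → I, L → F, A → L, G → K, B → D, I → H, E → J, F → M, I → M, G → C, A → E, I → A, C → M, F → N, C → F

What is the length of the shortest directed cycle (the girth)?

3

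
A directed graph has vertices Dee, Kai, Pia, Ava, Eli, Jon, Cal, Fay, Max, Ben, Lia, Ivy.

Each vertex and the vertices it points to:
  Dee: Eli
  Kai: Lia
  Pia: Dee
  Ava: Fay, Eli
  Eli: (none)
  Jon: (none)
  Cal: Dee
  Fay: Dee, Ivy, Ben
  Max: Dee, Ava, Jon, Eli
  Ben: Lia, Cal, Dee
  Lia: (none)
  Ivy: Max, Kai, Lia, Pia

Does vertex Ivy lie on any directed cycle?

Yes

Ivy is on a cycle iff Ivy can reach itself via ≥1 edge.
Ivy → Max → Ava → Fay → Ivy — yes.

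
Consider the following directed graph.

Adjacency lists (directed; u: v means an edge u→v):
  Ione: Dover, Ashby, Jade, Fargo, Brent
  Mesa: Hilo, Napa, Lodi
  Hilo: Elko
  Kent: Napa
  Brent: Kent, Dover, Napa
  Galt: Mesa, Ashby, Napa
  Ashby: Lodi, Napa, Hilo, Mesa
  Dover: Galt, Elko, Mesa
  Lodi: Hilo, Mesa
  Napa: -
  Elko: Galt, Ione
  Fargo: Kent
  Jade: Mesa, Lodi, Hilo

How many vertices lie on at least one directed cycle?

10

A vertex is on a directed cycle iff it belongs to a strongly connected component of size ≥ 2 (or has a self-loop).
The vertices on cycles are {Elko, Galt, Hilo, Ione, Jade, Lodi, Mesa, Ashby, Brent, Dover} — 10 in total.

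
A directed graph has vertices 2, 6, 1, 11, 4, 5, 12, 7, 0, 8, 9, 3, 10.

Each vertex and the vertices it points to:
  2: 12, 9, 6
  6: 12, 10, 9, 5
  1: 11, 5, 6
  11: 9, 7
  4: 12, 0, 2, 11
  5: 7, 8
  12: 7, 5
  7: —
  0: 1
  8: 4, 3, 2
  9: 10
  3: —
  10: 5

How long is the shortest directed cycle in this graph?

4

For each vertex v, BFS finds the shortest path from v back to v.
The shortest such closed walk is 8 → 2 → 12 → 5 → 8, length 4.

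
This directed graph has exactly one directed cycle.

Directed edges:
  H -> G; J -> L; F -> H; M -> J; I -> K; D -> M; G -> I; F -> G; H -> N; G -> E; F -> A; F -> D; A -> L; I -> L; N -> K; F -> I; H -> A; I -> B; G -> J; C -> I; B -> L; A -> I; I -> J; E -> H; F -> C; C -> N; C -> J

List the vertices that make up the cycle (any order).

DFS with gray/black marking from H:
H gray
  A gray
    L gray
    L black
    I gray
      J gray
        J→L: L black — skip
      J black
      K gray
      K black
      I→L: L black — skip
      B gray
        B→L: L black — skip
      B black
    I black
  A black
  N gray
    N→K: K black — skip
  N black
  G gray
    G→I: I black — skip
    E gray
      E→H: H is gray → back edge
Back edge closes the cycle H → G → E → H; its vertices are {E, G, H}.

E, G, H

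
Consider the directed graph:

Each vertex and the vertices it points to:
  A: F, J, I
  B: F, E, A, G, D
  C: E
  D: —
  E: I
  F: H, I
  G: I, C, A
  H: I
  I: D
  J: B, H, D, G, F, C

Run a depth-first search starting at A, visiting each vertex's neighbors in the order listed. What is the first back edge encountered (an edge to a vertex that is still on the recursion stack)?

DFS from A (visiting each vertex's neighbors in the order listed); mark gray on enter, black on exit:
A gray
  F gray
    H gray
      I gray
        D gray
        D black
      I black
    H black
    F→I: I black — skip
  F black
  J gray
    B gray
      B→F: F black — skip
      E gray
        E→I: I black — skip
      E black
      B→A: A is gray → back edge
First back edge: B → A.

B→A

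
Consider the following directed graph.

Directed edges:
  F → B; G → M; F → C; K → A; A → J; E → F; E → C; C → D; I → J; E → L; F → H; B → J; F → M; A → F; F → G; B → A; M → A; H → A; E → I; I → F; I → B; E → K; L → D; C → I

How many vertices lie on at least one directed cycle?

8

A vertex is on a directed cycle iff it belongs to a strongly connected component of size ≥ 2 (or has a self-loop).
The vertices on cycles are {A, B, C, F, G, H, I, M} — 8 in total.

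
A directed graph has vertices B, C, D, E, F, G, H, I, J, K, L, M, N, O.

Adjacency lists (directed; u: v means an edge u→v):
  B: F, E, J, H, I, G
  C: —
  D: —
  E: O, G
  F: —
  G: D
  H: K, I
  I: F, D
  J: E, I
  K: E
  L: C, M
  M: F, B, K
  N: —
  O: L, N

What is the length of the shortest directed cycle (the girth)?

5

For each vertex v, BFS finds the shortest path from v back to v.
The shortest such closed walk is L → M → K → E → O → L, length 5.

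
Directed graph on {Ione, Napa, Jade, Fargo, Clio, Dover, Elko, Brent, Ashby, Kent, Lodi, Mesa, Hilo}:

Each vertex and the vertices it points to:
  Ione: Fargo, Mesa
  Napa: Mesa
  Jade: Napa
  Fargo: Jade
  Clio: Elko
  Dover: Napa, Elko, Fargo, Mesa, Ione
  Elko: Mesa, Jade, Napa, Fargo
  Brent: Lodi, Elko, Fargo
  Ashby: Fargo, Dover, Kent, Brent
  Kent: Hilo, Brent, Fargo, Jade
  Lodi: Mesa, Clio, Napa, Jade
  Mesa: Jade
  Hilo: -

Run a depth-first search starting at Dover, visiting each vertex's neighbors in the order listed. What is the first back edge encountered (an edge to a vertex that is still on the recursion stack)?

Jade->Napa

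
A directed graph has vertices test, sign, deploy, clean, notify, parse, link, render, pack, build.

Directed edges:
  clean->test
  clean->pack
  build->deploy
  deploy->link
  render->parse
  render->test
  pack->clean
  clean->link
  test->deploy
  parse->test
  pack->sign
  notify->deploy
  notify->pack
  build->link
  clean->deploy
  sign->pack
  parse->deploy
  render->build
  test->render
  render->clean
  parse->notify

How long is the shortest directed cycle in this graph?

For each vertex v, BFS finds the shortest path from v back to v.
The shortest such closed walk is render → test → render, length 2.

2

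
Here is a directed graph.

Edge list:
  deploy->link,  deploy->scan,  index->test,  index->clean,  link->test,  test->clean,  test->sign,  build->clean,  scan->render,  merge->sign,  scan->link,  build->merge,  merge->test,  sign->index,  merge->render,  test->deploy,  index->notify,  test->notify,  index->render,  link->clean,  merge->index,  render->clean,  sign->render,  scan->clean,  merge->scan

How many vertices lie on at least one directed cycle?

6

A vertex is on a directed cycle iff it belongs to a strongly connected component of size ≥ 2 (or has a self-loop).
The vertices on cycles are {link, scan, sign, test, index, deploy} — 6 in total.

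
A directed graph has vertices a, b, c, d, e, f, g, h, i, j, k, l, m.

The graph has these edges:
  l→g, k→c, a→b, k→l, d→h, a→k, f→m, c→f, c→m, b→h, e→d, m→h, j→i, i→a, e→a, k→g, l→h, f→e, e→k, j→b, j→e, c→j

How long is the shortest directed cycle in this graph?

For each vertex v, BFS finds the shortest path from v back to v.
The shortest such closed walk is k → c → j → e → k, length 4.

4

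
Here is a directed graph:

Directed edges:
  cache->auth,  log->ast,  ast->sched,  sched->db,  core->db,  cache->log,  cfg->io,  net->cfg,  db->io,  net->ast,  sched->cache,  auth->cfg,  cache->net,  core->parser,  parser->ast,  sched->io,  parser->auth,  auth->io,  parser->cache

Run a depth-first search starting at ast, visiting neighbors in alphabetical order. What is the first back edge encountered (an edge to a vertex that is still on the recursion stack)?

DFS from ast (visiting neighbors in alphabetical order); mark gray on enter, black on exit:
ast gray
  sched gray
    cache gray
      auth gray
        cfg gray
          io gray
          io black
        cfg black
        auth→io: io black — skip
      auth black
      log gray
        log→ast: ast is gray → back edge
First back edge: log → ast.

log→ast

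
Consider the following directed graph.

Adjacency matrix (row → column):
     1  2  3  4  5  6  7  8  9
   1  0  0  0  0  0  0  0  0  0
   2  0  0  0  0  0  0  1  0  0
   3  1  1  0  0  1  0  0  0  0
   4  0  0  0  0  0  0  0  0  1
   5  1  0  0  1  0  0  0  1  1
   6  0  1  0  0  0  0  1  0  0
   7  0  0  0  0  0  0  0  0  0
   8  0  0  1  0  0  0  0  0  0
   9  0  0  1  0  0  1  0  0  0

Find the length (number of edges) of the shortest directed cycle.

3

For each vertex v, BFS finds the shortest path from v back to v.
The shortest such closed walk is 3 → 5 → 9 → 3, length 3.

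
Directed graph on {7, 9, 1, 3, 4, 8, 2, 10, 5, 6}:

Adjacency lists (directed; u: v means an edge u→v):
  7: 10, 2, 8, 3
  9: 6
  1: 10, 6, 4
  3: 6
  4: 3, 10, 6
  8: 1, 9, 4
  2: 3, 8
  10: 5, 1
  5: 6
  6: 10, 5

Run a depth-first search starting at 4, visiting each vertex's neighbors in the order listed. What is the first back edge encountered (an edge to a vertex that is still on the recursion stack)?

5→6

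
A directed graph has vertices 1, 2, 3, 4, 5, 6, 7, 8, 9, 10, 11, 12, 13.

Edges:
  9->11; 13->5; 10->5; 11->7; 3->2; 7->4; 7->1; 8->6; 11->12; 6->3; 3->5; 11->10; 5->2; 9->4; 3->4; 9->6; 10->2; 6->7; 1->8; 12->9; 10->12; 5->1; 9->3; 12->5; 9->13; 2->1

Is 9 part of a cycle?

Yes

9 is on a cycle iff 9 can reach itself via ≥1 edge.
9 → 11 → 12 → 9 — yes.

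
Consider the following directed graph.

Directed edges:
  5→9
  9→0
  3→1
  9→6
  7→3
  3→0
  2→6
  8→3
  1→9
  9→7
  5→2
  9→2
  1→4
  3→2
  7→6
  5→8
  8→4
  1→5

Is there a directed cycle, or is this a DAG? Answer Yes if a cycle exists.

DFS with white/gray/black marking, starting from 5:
5 gray
  2 gray
    6 gray
    6 black
  2 black
  9 gray
    7 gray
      3 gray
        1 gray
          1→5: 5 is gray → back edge
Back edge found, so a cycle exists: 5 → 9 → 7 → 3 → 1 → 5.

Yes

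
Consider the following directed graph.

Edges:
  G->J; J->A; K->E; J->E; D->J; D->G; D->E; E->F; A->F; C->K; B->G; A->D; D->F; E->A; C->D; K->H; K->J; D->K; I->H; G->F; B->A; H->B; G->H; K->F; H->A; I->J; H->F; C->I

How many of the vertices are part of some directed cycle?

A vertex is on a directed cycle iff it belongs to a strongly connected component of size ≥ 2 (or has a self-loop).
The vertices on cycles are {A, B, D, E, G, H, J, K} — 8 in total.

8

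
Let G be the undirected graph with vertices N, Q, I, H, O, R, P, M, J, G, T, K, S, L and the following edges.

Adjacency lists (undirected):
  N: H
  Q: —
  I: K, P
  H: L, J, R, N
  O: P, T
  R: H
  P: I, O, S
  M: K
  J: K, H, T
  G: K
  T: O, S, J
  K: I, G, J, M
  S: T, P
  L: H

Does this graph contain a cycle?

DFS, tracking each vertex's parent; an edge to a visited non-parent vertex closes a cycle.
Start from R:
visit R (parent –)
  visit H (parent R)
    visit L (parent H)
      L–H: parent, skip
    visit J (parent H)
      visit K (parent J)
        visit I (parent K)
          I–K: parent, skip
          visit P (parent I)
            P–I: parent, skip
            visit O (parent P)
              O–P: parent, skip
              visit T (parent O)
                T–O: parent, skip
                visit S (parent T)
                  S–T: parent, skip
                  S–P: P visited and ≠ parent → cycle
Cycle: P – O – T – S – P.

Yes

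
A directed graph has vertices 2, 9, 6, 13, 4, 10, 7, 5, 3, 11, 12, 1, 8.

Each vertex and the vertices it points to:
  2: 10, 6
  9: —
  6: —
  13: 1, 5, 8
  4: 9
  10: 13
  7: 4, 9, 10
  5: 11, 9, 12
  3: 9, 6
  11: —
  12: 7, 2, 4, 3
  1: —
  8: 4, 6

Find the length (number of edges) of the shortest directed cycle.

5

For each vertex v, BFS finds the shortest path from v back to v.
The shortest such closed walk is 10 → 13 → 5 → 12 → 2 → 10, length 5.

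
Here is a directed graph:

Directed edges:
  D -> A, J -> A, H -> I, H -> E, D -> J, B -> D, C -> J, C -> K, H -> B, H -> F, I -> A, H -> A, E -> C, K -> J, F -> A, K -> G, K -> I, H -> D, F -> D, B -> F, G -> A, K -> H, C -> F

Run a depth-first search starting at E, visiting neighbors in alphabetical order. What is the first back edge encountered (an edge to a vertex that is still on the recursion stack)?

H->E

DFS from E (visiting neighbors in alphabetical order); mark gray on enter, black on exit:
E gray
  C gray
    F gray
      A gray
      A black
      D gray
        D→A: A black — skip
        J gray
          J→A: A black — skip
        J black
      D black
    F black
    C→J: J black — skip
    K gray
      G gray
        G→A: A black — skip
      G black
      H gray
        H→A: A black — skip
        B gray
          B→D: D black — skip
          B→F: F black — skip
        B black
        H→D: D black — skip
        H→E: E is gray → back edge
First back edge: H → E.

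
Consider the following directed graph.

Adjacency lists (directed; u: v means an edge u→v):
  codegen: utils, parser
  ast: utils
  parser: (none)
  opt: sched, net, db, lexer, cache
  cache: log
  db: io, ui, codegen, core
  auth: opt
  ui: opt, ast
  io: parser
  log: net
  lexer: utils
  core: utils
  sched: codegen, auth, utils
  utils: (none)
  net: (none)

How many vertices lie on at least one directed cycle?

5

A vertex is on a directed cycle iff it belongs to a strongly connected component of size ≥ 2 (or has a self-loop).
The vertices on cycles are {db, ui, opt, auth, sched} — 5 in total.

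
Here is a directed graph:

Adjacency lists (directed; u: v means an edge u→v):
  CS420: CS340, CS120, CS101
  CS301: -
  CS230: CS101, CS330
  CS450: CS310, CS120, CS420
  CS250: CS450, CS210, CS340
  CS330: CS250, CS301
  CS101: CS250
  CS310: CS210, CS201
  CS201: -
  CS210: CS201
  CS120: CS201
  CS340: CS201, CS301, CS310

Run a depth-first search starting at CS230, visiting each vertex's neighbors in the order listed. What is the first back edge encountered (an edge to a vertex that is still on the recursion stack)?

CS420→CS101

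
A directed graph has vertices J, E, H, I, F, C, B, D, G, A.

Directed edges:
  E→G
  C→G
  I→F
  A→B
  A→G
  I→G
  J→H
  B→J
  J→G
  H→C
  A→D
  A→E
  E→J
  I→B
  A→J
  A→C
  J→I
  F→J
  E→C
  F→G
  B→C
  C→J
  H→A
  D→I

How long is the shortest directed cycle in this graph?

3

For each vertex v, BFS finds the shortest path from v back to v.
The shortest such closed walk is H → C → J → H, length 3.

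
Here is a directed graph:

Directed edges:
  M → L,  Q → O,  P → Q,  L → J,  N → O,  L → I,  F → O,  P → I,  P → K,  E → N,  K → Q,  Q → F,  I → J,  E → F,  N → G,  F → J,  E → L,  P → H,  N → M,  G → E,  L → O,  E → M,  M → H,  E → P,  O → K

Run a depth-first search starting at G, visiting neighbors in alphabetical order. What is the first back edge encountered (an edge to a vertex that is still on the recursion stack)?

Q->F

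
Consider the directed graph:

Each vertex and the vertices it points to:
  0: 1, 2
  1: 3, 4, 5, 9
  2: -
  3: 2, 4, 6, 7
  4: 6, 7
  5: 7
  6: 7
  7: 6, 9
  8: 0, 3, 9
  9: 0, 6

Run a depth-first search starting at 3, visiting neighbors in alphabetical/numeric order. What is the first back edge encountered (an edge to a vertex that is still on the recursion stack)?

DFS from 3 (visiting neighbors in alphabetical/numeric order); mark gray on enter, black on exit:
3 gray
  2 gray
  2 black
  4 gray
    6 gray
      7 gray
        7→6: 6 is gray → back edge
First back edge: 7 → 6.

7→6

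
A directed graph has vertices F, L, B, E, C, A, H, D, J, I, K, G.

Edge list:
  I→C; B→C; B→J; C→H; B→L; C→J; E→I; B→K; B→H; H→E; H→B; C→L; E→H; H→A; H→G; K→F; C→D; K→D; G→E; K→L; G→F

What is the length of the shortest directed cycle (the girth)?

For each vertex v, BFS finds the shortest path from v back to v.
The shortest such closed walk is H → E → H, length 2.

2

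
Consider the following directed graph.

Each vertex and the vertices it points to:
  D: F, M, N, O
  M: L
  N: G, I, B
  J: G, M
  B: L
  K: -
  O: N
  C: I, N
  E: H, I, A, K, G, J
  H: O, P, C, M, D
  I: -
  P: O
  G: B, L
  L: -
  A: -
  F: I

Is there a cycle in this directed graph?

DFS with white/gray/black marking, starting from N:
N gray
  G gray
    B gray
      L gray
      L black
    B black
    G→L: L black — skip
  G black
  I gray
  I black
  N→B: B black — skip
N black
D gray
  F gray
    F→I: I black — skip
  F black
  M gray
    M→L: L black — skip
  M black
  D→N: N black — skip
  O gray
    O→N: N black — skip
  O black
D black
J gray
  J→G: G black — skip
  J→M: M black — skip
J black
K gray
K black
C gray
  C→I: I black — skip
  C→N: N black — skip
C black
E gray
  H gray
    H→O: O black — skip
    P gray
      P→O: O black — skip
    P black
    H→C: C black — skip
    H→M: M black — skip
    H→D: D black — skip
  H black
  E→I: I black — skip
  A gray
  A black
  E→K: K black — skip
  E→G: G black — skip
  E→J: J black — skip
E black
Every edge goes to a white or black vertex — no back edge, so the graph is acyclic.

No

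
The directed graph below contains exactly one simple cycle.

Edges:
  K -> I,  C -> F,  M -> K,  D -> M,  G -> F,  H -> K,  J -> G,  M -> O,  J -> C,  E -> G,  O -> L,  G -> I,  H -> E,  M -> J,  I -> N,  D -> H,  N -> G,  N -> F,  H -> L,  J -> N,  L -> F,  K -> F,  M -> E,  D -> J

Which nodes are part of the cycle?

DFS with gray/black marking from I:
I gray
  N gray
    G gray
      G→I: I is gray → back edge
Back edge closes the cycle I → N → G → I; its vertices are {G, I, N}.

G, I, N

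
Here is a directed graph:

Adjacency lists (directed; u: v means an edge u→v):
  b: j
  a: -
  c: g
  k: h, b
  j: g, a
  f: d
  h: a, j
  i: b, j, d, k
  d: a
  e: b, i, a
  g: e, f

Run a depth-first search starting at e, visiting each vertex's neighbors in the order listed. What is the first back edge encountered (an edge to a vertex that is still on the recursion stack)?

g→e

DFS from e (visiting each vertex's neighbors in the order listed); mark gray on enter, black on exit:
e gray
  b gray
    j gray
      g gray
        g→e: e is gray → back edge
First back edge: g → e.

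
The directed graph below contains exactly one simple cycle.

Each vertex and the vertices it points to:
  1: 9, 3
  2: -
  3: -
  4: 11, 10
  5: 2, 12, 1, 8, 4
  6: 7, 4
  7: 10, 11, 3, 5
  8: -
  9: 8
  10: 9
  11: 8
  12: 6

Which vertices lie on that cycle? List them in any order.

DFS with gray/black marking from 7:
7 gray
  10 gray
    9 gray
      8 gray
      8 black
    9 black
  10 black
  11 gray
    11→8: 8 black — skip
  11 black
  3 gray
  3 black
  5 gray
    2 gray
    2 black
    12 gray
      6 gray
        6→7: 7 is gray → back edge
Back edge closes the cycle 7 → 5 → 12 → 6 → 7; its vertices are {5, 6, 7, 12}.

5, 6, 7, 12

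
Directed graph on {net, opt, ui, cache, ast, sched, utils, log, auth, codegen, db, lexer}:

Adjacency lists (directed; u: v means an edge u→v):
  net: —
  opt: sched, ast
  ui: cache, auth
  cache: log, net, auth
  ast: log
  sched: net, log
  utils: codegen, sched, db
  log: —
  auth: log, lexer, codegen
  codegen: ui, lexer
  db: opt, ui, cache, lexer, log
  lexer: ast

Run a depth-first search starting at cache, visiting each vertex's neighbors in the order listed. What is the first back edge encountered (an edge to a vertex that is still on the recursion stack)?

DFS from cache (visiting each vertex's neighbors in the order listed); mark gray on enter, black on exit:
cache gray
  log gray
  log black
  net gray
  net black
  auth gray
    auth→log: log black — skip
    lexer gray
      ast gray
        ast→log: log black — skip
      ast black
    lexer black
    codegen gray
      ui gray
        ui→cache: cache is gray → back edge
First back edge: ui → cache.

ui->cache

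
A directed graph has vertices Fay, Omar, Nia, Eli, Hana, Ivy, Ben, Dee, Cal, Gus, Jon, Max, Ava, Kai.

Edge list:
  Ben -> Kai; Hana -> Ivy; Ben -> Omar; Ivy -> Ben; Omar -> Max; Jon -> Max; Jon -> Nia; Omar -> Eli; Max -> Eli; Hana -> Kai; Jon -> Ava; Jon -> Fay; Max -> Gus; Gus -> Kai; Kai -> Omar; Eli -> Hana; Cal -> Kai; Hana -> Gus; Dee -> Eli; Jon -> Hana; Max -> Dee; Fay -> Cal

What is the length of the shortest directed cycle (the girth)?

4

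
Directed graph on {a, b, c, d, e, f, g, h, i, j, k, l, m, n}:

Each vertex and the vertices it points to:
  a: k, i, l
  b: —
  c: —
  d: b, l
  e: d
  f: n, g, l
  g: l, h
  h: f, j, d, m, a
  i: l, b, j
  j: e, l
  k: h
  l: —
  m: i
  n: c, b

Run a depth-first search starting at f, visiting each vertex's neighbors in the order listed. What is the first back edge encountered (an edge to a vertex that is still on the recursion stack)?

h→f

DFS from f (visiting each vertex's neighbors in the order listed); mark gray on enter, black on exit:
f gray
  n gray
    c gray
    c black
    b gray
    b black
  n black
  g gray
    l gray
    l black
    h gray
      h→f: f is gray → back edge
First back edge: h → f.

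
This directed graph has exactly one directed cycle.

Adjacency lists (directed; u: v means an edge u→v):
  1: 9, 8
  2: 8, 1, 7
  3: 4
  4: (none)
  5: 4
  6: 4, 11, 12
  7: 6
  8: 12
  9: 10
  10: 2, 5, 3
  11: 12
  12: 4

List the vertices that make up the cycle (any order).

DFS with gray/black marking from 10:
10 gray
  2 gray
    8 gray
      12 gray
        4 gray
        4 black
      12 black
    8 black
    1 gray
      9 gray
        9→10: 10 is gray → back edge
Back edge closes the cycle 10 → 2 → 1 → 9 → 10; its vertices are {1, 2, 9, 10}.

1, 2, 9, 10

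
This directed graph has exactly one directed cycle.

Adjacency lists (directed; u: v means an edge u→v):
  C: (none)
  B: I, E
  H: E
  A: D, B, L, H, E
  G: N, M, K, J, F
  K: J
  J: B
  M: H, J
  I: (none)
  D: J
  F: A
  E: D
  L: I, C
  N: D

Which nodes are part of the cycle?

DFS with gray/black marking from D:
D gray
  J gray
    B gray
      I gray
      I black
      E gray
        E→D: D is gray → back edge
Back edge closes the cycle D → J → B → E → D; its vertices are {B, D, E, J}.

B, D, E, J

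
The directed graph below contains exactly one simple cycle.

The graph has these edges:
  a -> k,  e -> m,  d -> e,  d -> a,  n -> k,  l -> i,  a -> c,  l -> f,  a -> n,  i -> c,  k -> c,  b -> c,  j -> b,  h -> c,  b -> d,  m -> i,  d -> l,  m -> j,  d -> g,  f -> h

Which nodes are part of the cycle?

b, d, e, j, m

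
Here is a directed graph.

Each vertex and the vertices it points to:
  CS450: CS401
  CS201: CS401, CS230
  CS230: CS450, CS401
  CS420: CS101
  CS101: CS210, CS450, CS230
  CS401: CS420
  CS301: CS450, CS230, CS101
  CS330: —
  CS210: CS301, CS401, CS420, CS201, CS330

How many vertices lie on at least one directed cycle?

8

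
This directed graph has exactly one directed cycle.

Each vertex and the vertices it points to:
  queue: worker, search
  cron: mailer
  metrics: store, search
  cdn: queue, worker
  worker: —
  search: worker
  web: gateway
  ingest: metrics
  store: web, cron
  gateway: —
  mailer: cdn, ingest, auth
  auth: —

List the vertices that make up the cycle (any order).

DFS with gray/black marking from store:
store gray
  web gray
    gateway gray
    gateway black
  web black
  cron gray
    mailer gray
      cdn gray
        queue gray
          worker gray
          worker black
          search gray
            search→worker: worker black — skip
          search black
        queue black
        cdn→worker: worker black — skip
      cdn black
      ingest gray
        metrics gray
          metrics→store: store is gray → back edge
Back edge closes the cycle store → cron → mailer → ingest → metrics → store; its vertices are {cron, store, ingest, mailer, metrics}.

cron, store, ingest, mailer, metrics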